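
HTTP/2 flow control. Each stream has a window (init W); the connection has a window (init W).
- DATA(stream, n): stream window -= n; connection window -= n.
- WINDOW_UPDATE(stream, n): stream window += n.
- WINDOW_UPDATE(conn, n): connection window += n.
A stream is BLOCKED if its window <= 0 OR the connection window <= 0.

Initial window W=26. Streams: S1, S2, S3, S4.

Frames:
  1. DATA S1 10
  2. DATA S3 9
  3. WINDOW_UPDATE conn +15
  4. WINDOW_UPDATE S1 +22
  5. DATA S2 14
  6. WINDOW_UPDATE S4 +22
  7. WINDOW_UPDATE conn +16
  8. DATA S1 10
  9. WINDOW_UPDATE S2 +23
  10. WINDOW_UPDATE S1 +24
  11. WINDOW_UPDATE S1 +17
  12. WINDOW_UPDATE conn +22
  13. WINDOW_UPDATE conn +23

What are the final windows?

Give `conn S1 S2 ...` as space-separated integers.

Op 1: conn=16 S1=16 S2=26 S3=26 S4=26 blocked=[]
Op 2: conn=7 S1=16 S2=26 S3=17 S4=26 blocked=[]
Op 3: conn=22 S1=16 S2=26 S3=17 S4=26 blocked=[]
Op 4: conn=22 S1=38 S2=26 S3=17 S4=26 blocked=[]
Op 5: conn=8 S1=38 S2=12 S3=17 S4=26 blocked=[]
Op 6: conn=8 S1=38 S2=12 S3=17 S4=48 blocked=[]
Op 7: conn=24 S1=38 S2=12 S3=17 S4=48 blocked=[]
Op 8: conn=14 S1=28 S2=12 S3=17 S4=48 blocked=[]
Op 9: conn=14 S1=28 S2=35 S3=17 S4=48 blocked=[]
Op 10: conn=14 S1=52 S2=35 S3=17 S4=48 blocked=[]
Op 11: conn=14 S1=69 S2=35 S3=17 S4=48 blocked=[]
Op 12: conn=36 S1=69 S2=35 S3=17 S4=48 blocked=[]
Op 13: conn=59 S1=69 S2=35 S3=17 S4=48 blocked=[]

Answer: 59 69 35 17 48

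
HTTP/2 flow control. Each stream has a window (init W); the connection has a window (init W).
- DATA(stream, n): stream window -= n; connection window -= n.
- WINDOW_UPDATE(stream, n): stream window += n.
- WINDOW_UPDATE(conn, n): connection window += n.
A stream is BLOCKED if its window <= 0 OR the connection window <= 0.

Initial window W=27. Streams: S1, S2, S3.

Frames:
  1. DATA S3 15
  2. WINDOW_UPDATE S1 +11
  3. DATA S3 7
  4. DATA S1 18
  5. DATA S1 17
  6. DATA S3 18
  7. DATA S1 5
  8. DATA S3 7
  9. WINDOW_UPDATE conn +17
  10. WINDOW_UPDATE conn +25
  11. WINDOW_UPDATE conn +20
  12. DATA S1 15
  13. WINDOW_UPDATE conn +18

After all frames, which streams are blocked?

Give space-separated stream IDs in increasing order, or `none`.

Op 1: conn=12 S1=27 S2=27 S3=12 blocked=[]
Op 2: conn=12 S1=38 S2=27 S3=12 blocked=[]
Op 3: conn=5 S1=38 S2=27 S3=5 blocked=[]
Op 4: conn=-13 S1=20 S2=27 S3=5 blocked=[1, 2, 3]
Op 5: conn=-30 S1=3 S2=27 S3=5 blocked=[1, 2, 3]
Op 6: conn=-48 S1=3 S2=27 S3=-13 blocked=[1, 2, 3]
Op 7: conn=-53 S1=-2 S2=27 S3=-13 blocked=[1, 2, 3]
Op 8: conn=-60 S1=-2 S2=27 S3=-20 blocked=[1, 2, 3]
Op 9: conn=-43 S1=-2 S2=27 S3=-20 blocked=[1, 2, 3]
Op 10: conn=-18 S1=-2 S2=27 S3=-20 blocked=[1, 2, 3]
Op 11: conn=2 S1=-2 S2=27 S3=-20 blocked=[1, 3]
Op 12: conn=-13 S1=-17 S2=27 S3=-20 blocked=[1, 2, 3]
Op 13: conn=5 S1=-17 S2=27 S3=-20 blocked=[1, 3]

Answer: S1 S3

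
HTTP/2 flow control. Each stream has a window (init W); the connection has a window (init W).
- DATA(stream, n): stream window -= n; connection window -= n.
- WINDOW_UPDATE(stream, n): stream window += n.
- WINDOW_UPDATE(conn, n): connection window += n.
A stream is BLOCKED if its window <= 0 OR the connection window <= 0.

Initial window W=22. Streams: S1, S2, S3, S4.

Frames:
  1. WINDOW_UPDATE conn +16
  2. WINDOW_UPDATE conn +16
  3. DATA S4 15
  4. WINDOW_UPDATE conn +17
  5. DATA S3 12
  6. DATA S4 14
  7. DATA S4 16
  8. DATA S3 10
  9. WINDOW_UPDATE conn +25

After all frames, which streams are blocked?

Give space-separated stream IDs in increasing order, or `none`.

Op 1: conn=38 S1=22 S2=22 S3=22 S4=22 blocked=[]
Op 2: conn=54 S1=22 S2=22 S3=22 S4=22 blocked=[]
Op 3: conn=39 S1=22 S2=22 S3=22 S4=7 blocked=[]
Op 4: conn=56 S1=22 S2=22 S3=22 S4=7 blocked=[]
Op 5: conn=44 S1=22 S2=22 S3=10 S4=7 blocked=[]
Op 6: conn=30 S1=22 S2=22 S3=10 S4=-7 blocked=[4]
Op 7: conn=14 S1=22 S2=22 S3=10 S4=-23 blocked=[4]
Op 8: conn=4 S1=22 S2=22 S3=0 S4=-23 blocked=[3, 4]
Op 9: conn=29 S1=22 S2=22 S3=0 S4=-23 blocked=[3, 4]

Answer: S3 S4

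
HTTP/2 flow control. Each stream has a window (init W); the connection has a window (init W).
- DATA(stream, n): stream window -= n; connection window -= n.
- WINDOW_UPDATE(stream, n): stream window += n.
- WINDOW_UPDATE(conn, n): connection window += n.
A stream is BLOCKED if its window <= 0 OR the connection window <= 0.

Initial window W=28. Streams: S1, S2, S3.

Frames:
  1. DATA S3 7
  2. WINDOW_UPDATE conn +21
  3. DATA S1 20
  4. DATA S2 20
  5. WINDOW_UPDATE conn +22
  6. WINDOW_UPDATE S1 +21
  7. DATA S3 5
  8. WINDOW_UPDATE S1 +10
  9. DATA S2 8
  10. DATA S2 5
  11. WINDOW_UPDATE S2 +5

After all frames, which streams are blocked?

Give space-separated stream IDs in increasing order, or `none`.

Op 1: conn=21 S1=28 S2=28 S3=21 blocked=[]
Op 2: conn=42 S1=28 S2=28 S3=21 blocked=[]
Op 3: conn=22 S1=8 S2=28 S3=21 blocked=[]
Op 4: conn=2 S1=8 S2=8 S3=21 blocked=[]
Op 5: conn=24 S1=8 S2=8 S3=21 blocked=[]
Op 6: conn=24 S1=29 S2=8 S3=21 blocked=[]
Op 7: conn=19 S1=29 S2=8 S3=16 blocked=[]
Op 8: conn=19 S1=39 S2=8 S3=16 blocked=[]
Op 9: conn=11 S1=39 S2=0 S3=16 blocked=[2]
Op 10: conn=6 S1=39 S2=-5 S3=16 blocked=[2]
Op 11: conn=6 S1=39 S2=0 S3=16 blocked=[2]

Answer: S2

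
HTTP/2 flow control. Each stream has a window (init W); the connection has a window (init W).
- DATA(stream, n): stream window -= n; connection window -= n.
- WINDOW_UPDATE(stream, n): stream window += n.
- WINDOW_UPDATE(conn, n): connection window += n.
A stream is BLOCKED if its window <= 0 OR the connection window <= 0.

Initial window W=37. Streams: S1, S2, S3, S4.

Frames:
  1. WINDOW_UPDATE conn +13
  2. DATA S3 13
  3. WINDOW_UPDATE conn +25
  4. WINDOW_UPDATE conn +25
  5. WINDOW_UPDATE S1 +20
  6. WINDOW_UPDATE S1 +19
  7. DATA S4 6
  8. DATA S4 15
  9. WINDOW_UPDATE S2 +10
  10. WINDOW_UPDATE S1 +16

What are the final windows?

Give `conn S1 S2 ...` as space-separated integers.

Op 1: conn=50 S1=37 S2=37 S3=37 S4=37 blocked=[]
Op 2: conn=37 S1=37 S2=37 S3=24 S4=37 blocked=[]
Op 3: conn=62 S1=37 S2=37 S3=24 S4=37 blocked=[]
Op 4: conn=87 S1=37 S2=37 S3=24 S4=37 blocked=[]
Op 5: conn=87 S1=57 S2=37 S3=24 S4=37 blocked=[]
Op 6: conn=87 S1=76 S2=37 S3=24 S4=37 blocked=[]
Op 7: conn=81 S1=76 S2=37 S3=24 S4=31 blocked=[]
Op 8: conn=66 S1=76 S2=37 S3=24 S4=16 blocked=[]
Op 9: conn=66 S1=76 S2=47 S3=24 S4=16 blocked=[]
Op 10: conn=66 S1=92 S2=47 S3=24 S4=16 blocked=[]

Answer: 66 92 47 24 16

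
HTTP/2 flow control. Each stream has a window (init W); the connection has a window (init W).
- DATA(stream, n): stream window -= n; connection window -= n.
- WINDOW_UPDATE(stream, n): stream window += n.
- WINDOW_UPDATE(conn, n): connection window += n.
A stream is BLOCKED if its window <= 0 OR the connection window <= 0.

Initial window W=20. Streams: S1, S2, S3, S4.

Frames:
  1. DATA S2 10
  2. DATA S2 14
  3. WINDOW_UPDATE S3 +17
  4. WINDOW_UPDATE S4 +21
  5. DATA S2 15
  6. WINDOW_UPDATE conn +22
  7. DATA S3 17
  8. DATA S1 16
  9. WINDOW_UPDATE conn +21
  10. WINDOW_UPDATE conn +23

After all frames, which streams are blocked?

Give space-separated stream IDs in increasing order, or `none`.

Op 1: conn=10 S1=20 S2=10 S3=20 S4=20 blocked=[]
Op 2: conn=-4 S1=20 S2=-4 S3=20 S4=20 blocked=[1, 2, 3, 4]
Op 3: conn=-4 S1=20 S2=-4 S3=37 S4=20 blocked=[1, 2, 3, 4]
Op 4: conn=-4 S1=20 S2=-4 S3=37 S4=41 blocked=[1, 2, 3, 4]
Op 5: conn=-19 S1=20 S2=-19 S3=37 S4=41 blocked=[1, 2, 3, 4]
Op 6: conn=3 S1=20 S2=-19 S3=37 S4=41 blocked=[2]
Op 7: conn=-14 S1=20 S2=-19 S3=20 S4=41 blocked=[1, 2, 3, 4]
Op 8: conn=-30 S1=4 S2=-19 S3=20 S4=41 blocked=[1, 2, 3, 4]
Op 9: conn=-9 S1=4 S2=-19 S3=20 S4=41 blocked=[1, 2, 3, 4]
Op 10: conn=14 S1=4 S2=-19 S3=20 S4=41 blocked=[2]

Answer: S2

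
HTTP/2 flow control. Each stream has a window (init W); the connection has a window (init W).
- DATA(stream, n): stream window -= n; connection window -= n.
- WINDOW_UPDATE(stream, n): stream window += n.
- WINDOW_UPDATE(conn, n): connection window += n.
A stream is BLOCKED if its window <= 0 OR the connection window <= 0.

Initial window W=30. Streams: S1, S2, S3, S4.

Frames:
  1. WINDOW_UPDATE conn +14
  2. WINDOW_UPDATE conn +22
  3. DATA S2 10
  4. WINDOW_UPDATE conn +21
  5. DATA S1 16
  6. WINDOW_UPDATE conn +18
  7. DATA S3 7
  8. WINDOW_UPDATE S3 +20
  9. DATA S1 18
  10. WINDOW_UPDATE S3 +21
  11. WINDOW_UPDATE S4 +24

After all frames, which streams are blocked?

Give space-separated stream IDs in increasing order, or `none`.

Answer: S1

Derivation:
Op 1: conn=44 S1=30 S2=30 S3=30 S4=30 blocked=[]
Op 2: conn=66 S1=30 S2=30 S3=30 S4=30 blocked=[]
Op 3: conn=56 S1=30 S2=20 S3=30 S4=30 blocked=[]
Op 4: conn=77 S1=30 S2=20 S3=30 S4=30 blocked=[]
Op 5: conn=61 S1=14 S2=20 S3=30 S4=30 blocked=[]
Op 6: conn=79 S1=14 S2=20 S3=30 S4=30 blocked=[]
Op 7: conn=72 S1=14 S2=20 S3=23 S4=30 blocked=[]
Op 8: conn=72 S1=14 S2=20 S3=43 S4=30 blocked=[]
Op 9: conn=54 S1=-4 S2=20 S3=43 S4=30 blocked=[1]
Op 10: conn=54 S1=-4 S2=20 S3=64 S4=30 blocked=[1]
Op 11: conn=54 S1=-4 S2=20 S3=64 S4=54 blocked=[1]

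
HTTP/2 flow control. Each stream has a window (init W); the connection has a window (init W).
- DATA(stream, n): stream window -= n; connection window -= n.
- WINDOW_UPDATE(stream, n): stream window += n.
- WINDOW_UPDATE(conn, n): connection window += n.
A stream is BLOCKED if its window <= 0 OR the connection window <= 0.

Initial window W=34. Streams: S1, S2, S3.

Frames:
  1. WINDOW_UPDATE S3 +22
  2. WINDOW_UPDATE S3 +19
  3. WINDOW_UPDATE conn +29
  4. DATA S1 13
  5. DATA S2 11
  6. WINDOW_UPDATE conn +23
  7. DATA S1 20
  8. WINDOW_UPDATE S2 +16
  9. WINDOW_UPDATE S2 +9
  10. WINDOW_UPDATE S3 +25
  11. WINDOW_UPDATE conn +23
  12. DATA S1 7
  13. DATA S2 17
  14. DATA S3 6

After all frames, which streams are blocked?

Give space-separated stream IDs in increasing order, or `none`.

Answer: S1

Derivation:
Op 1: conn=34 S1=34 S2=34 S3=56 blocked=[]
Op 2: conn=34 S1=34 S2=34 S3=75 blocked=[]
Op 3: conn=63 S1=34 S2=34 S3=75 blocked=[]
Op 4: conn=50 S1=21 S2=34 S3=75 blocked=[]
Op 5: conn=39 S1=21 S2=23 S3=75 blocked=[]
Op 6: conn=62 S1=21 S2=23 S3=75 blocked=[]
Op 7: conn=42 S1=1 S2=23 S3=75 blocked=[]
Op 8: conn=42 S1=1 S2=39 S3=75 blocked=[]
Op 9: conn=42 S1=1 S2=48 S3=75 blocked=[]
Op 10: conn=42 S1=1 S2=48 S3=100 blocked=[]
Op 11: conn=65 S1=1 S2=48 S3=100 blocked=[]
Op 12: conn=58 S1=-6 S2=48 S3=100 blocked=[1]
Op 13: conn=41 S1=-6 S2=31 S3=100 blocked=[1]
Op 14: conn=35 S1=-6 S2=31 S3=94 blocked=[1]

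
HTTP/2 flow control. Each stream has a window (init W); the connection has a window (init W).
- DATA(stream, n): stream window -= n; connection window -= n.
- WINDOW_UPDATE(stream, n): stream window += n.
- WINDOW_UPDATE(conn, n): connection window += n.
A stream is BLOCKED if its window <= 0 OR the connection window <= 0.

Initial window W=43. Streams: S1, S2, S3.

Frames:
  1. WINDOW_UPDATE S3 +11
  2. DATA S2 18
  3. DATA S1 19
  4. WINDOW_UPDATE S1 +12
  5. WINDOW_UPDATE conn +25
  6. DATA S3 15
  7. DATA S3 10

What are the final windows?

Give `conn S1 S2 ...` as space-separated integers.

Op 1: conn=43 S1=43 S2=43 S3=54 blocked=[]
Op 2: conn=25 S1=43 S2=25 S3=54 blocked=[]
Op 3: conn=6 S1=24 S2=25 S3=54 blocked=[]
Op 4: conn=6 S1=36 S2=25 S3=54 blocked=[]
Op 5: conn=31 S1=36 S2=25 S3=54 blocked=[]
Op 6: conn=16 S1=36 S2=25 S3=39 blocked=[]
Op 7: conn=6 S1=36 S2=25 S3=29 blocked=[]

Answer: 6 36 25 29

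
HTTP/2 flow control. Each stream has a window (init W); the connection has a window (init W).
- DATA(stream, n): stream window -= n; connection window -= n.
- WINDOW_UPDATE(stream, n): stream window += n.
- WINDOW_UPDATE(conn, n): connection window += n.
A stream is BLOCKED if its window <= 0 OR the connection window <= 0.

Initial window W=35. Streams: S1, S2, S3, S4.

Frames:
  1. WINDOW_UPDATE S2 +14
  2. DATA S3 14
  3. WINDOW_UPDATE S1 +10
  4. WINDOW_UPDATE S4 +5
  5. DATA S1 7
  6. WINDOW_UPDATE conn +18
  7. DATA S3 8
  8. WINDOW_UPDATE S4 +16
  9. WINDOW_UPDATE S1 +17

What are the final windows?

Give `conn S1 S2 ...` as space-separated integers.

Op 1: conn=35 S1=35 S2=49 S3=35 S4=35 blocked=[]
Op 2: conn=21 S1=35 S2=49 S3=21 S4=35 blocked=[]
Op 3: conn=21 S1=45 S2=49 S3=21 S4=35 blocked=[]
Op 4: conn=21 S1=45 S2=49 S3=21 S4=40 blocked=[]
Op 5: conn=14 S1=38 S2=49 S3=21 S4=40 blocked=[]
Op 6: conn=32 S1=38 S2=49 S3=21 S4=40 blocked=[]
Op 7: conn=24 S1=38 S2=49 S3=13 S4=40 blocked=[]
Op 8: conn=24 S1=38 S2=49 S3=13 S4=56 blocked=[]
Op 9: conn=24 S1=55 S2=49 S3=13 S4=56 blocked=[]

Answer: 24 55 49 13 56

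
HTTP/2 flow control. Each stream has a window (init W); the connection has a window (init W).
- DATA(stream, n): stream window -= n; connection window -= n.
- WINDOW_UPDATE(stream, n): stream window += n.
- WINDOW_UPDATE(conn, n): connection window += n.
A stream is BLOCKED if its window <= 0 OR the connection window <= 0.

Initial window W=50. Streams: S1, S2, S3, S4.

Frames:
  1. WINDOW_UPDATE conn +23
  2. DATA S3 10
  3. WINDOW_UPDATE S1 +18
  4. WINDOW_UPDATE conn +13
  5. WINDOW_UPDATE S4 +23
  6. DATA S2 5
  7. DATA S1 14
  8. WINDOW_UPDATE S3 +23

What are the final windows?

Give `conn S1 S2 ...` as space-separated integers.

Answer: 57 54 45 63 73

Derivation:
Op 1: conn=73 S1=50 S2=50 S3=50 S4=50 blocked=[]
Op 2: conn=63 S1=50 S2=50 S3=40 S4=50 blocked=[]
Op 3: conn=63 S1=68 S2=50 S3=40 S4=50 blocked=[]
Op 4: conn=76 S1=68 S2=50 S3=40 S4=50 blocked=[]
Op 5: conn=76 S1=68 S2=50 S3=40 S4=73 blocked=[]
Op 6: conn=71 S1=68 S2=45 S3=40 S4=73 blocked=[]
Op 7: conn=57 S1=54 S2=45 S3=40 S4=73 blocked=[]
Op 8: conn=57 S1=54 S2=45 S3=63 S4=73 blocked=[]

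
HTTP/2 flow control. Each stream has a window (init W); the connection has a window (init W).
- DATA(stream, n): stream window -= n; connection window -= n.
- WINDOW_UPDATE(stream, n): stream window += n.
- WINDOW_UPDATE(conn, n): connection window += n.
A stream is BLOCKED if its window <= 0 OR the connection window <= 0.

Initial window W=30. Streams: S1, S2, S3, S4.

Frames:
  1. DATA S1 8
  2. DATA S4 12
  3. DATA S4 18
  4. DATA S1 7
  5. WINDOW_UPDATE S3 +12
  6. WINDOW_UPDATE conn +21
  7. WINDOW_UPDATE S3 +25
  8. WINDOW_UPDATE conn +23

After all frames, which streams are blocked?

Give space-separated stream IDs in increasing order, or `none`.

Answer: S4

Derivation:
Op 1: conn=22 S1=22 S2=30 S3=30 S4=30 blocked=[]
Op 2: conn=10 S1=22 S2=30 S3=30 S4=18 blocked=[]
Op 3: conn=-8 S1=22 S2=30 S3=30 S4=0 blocked=[1, 2, 3, 4]
Op 4: conn=-15 S1=15 S2=30 S3=30 S4=0 blocked=[1, 2, 3, 4]
Op 5: conn=-15 S1=15 S2=30 S3=42 S4=0 blocked=[1, 2, 3, 4]
Op 6: conn=6 S1=15 S2=30 S3=42 S4=0 blocked=[4]
Op 7: conn=6 S1=15 S2=30 S3=67 S4=0 blocked=[4]
Op 8: conn=29 S1=15 S2=30 S3=67 S4=0 blocked=[4]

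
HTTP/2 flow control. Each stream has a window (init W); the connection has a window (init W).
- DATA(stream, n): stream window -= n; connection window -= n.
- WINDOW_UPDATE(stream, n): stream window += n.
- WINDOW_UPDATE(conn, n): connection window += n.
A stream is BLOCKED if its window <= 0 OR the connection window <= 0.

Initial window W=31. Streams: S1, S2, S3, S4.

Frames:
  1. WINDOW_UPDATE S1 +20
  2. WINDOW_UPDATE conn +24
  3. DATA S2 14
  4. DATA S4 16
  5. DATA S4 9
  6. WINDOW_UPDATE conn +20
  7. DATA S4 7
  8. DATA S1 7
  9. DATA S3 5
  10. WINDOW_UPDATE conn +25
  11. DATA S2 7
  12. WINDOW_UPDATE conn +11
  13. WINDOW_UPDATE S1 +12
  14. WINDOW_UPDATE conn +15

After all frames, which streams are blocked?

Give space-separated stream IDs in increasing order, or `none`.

Answer: S4

Derivation:
Op 1: conn=31 S1=51 S2=31 S3=31 S4=31 blocked=[]
Op 2: conn=55 S1=51 S2=31 S3=31 S4=31 blocked=[]
Op 3: conn=41 S1=51 S2=17 S3=31 S4=31 blocked=[]
Op 4: conn=25 S1=51 S2=17 S3=31 S4=15 blocked=[]
Op 5: conn=16 S1=51 S2=17 S3=31 S4=6 blocked=[]
Op 6: conn=36 S1=51 S2=17 S3=31 S4=6 blocked=[]
Op 7: conn=29 S1=51 S2=17 S3=31 S4=-1 blocked=[4]
Op 8: conn=22 S1=44 S2=17 S3=31 S4=-1 blocked=[4]
Op 9: conn=17 S1=44 S2=17 S3=26 S4=-1 blocked=[4]
Op 10: conn=42 S1=44 S2=17 S3=26 S4=-1 blocked=[4]
Op 11: conn=35 S1=44 S2=10 S3=26 S4=-1 blocked=[4]
Op 12: conn=46 S1=44 S2=10 S3=26 S4=-1 blocked=[4]
Op 13: conn=46 S1=56 S2=10 S3=26 S4=-1 blocked=[4]
Op 14: conn=61 S1=56 S2=10 S3=26 S4=-1 blocked=[4]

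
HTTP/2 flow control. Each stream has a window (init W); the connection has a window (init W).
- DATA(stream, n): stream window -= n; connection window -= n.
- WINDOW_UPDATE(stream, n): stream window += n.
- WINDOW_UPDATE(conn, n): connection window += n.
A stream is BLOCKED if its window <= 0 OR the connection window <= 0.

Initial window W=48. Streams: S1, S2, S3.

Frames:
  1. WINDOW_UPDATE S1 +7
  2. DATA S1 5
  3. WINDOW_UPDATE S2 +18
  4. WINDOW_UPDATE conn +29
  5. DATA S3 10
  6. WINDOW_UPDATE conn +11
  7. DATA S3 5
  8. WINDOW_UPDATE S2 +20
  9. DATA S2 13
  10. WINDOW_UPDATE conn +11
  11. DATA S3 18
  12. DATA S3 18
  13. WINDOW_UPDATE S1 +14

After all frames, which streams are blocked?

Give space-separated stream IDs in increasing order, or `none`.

Op 1: conn=48 S1=55 S2=48 S3=48 blocked=[]
Op 2: conn=43 S1=50 S2=48 S3=48 blocked=[]
Op 3: conn=43 S1=50 S2=66 S3=48 blocked=[]
Op 4: conn=72 S1=50 S2=66 S3=48 blocked=[]
Op 5: conn=62 S1=50 S2=66 S3=38 blocked=[]
Op 6: conn=73 S1=50 S2=66 S3=38 blocked=[]
Op 7: conn=68 S1=50 S2=66 S3=33 blocked=[]
Op 8: conn=68 S1=50 S2=86 S3=33 blocked=[]
Op 9: conn=55 S1=50 S2=73 S3=33 blocked=[]
Op 10: conn=66 S1=50 S2=73 S3=33 blocked=[]
Op 11: conn=48 S1=50 S2=73 S3=15 blocked=[]
Op 12: conn=30 S1=50 S2=73 S3=-3 blocked=[3]
Op 13: conn=30 S1=64 S2=73 S3=-3 blocked=[3]

Answer: S3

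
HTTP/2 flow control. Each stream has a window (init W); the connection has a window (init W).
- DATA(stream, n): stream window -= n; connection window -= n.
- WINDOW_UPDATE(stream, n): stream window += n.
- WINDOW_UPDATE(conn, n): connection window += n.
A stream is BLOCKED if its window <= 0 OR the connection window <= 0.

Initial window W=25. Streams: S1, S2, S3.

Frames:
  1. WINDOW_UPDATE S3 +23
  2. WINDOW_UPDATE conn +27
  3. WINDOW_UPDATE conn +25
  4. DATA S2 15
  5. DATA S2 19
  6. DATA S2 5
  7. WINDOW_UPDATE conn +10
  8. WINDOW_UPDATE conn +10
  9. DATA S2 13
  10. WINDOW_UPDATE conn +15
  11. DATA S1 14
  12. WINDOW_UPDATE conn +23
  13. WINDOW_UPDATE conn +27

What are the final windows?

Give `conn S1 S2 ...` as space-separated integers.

Op 1: conn=25 S1=25 S2=25 S3=48 blocked=[]
Op 2: conn=52 S1=25 S2=25 S3=48 blocked=[]
Op 3: conn=77 S1=25 S2=25 S3=48 blocked=[]
Op 4: conn=62 S1=25 S2=10 S3=48 blocked=[]
Op 5: conn=43 S1=25 S2=-9 S3=48 blocked=[2]
Op 6: conn=38 S1=25 S2=-14 S3=48 blocked=[2]
Op 7: conn=48 S1=25 S2=-14 S3=48 blocked=[2]
Op 8: conn=58 S1=25 S2=-14 S3=48 blocked=[2]
Op 9: conn=45 S1=25 S2=-27 S3=48 blocked=[2]
Op 10: conn=60 S1=25 S2=-27 S3=48 blocked=[2]
Op 11: conn=46 S1=11 S2=-27 S3=48 blocked=[2]
Op 12: conn=69 S1=11 S2=-27 S3=48 blocked=[2]
Op 13: conn=96 S1=11 S2=-27 S3=48 blocked=[2]

Answer: 96 11 -27 48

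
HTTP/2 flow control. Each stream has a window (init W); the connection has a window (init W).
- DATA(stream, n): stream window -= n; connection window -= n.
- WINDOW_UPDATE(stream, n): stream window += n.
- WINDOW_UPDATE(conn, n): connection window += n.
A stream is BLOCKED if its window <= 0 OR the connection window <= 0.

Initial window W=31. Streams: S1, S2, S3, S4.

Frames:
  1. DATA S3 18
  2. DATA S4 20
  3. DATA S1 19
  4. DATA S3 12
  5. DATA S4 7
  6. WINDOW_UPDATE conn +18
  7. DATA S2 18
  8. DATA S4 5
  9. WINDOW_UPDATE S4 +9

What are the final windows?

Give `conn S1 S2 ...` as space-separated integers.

Answer: -50 12 13 1 8

Derivation:
Op 1: conn=13 S1=31 S2=31 S3=13 S4=31 blocked=[]
Op 2: conn=-7 S1=31 S2=31 S3=13 S4=11 blocked=[1, 2, 3, 4]
Op 3: conn=-26 S1=12 S2=31 S3=13 S4=11 blocked=[1, 2, 3, 4]
Op 4: conn=-38 S1=12 S2=31 S3=1 S4=11 blocked=[1, 2, 3, 4]
Op 5: conn=-45 S1=12 S2=31 S3=1 S4=4 blocked=[1, 2, 3, 4]
Op 6: conn=-27 S1=12 S2=31 S3=1 S4=4 blocked=[1, 2, 3, 4]
Op 7: conn=-45 S1=12 S2=13 S3=1 S4=4 blocked=[1, 2, 3, 4]
Op 8: conn=-50 S1=12 S2=13 S3=1 S4=-1 blocked=[1, 2, 3, 4]
Op 9: conn=-50 S1=12 S2=13 S3=1 S4=8 blocked=[1, 2, 3, 4]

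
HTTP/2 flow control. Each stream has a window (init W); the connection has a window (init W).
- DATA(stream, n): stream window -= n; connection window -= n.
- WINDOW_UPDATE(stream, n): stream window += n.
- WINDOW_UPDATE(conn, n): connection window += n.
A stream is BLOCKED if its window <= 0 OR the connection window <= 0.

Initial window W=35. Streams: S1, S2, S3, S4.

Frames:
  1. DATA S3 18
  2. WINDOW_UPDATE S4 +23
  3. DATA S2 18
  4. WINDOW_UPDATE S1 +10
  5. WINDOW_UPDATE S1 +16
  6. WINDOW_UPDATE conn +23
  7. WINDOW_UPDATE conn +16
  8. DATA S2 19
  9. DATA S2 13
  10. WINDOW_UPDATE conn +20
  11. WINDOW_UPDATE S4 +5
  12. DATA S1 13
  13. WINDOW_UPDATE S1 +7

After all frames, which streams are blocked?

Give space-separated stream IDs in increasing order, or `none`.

Op 1: conn=17 S1=35 S2=35 S3=17 S4=35 blocked=[]
Op 2: conn=17 S1=35 S2=35 S3=17 S4=58 blocked=[]
Op 3: conn=-1 S1=35 S2=17 S3=17 S4=58 blocked=[1, 2, 3, 4]
Op 4: conn=-1 S1=45 S2=17 S3=17 S4=58 blocked=[1, 2, 3, 4]
Op 5: conn=-1 S1=61 S2=17 S3=17 S4=58 blocked=[1, 2, 3, 4]
Op 6: conn=22 S1=61 S2=17 S3=17 S4=58 blocked=[]
Op 7: conn=38 S1=61 S2=17 S3=17 S4=58 blocked=[]
Op 8: conn=19 S1=61 S2=-2 S3=17 S4=58 blocked=[2]
Op 9: conn=6 S1=61 S2=-15 S3=17 S4=58 blocked=[2]
Op 10: conn=26 S1=61 S2=-15 S3=17 S4=58 blocked=[2]
Op 11: conn=26 S1=61 S2=-15 S3=17 S4=63 blocked=[2]
Op 12: conn=13 S1=48 S2=-15 S3=17 S4=63 blocked=[2]
Op 13: conn=13 S1=55 S2=-15 S3=17 S4=63 blocked=[2]

Answer: S2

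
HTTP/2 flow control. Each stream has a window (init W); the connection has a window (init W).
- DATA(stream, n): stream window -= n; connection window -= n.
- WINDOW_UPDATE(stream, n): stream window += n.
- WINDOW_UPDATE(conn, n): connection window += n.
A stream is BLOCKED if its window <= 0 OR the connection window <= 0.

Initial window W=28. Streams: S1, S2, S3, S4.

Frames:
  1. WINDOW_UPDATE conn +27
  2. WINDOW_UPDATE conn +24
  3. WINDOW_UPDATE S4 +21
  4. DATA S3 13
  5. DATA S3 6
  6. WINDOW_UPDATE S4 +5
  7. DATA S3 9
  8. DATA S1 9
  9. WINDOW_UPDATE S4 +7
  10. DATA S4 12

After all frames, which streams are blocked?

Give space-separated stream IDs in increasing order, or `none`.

Answer: S3

Derivation:
Op 1: conn=55 S1=28 S2=28 S3=28 S4=28 blocked=[]
Op 2: conn=79 S1=28 S2=28 S3=28 S4=28 blocked=[]
Op 3: conn=79 S1=28 S2=28 S3=28 S4=49 blocked=[]
Op 4: conn=66 S1=28 S2=28 S3=15 S4=49 blocked=[]
Op 5: conn=60 S1=28 S2=28 S3=9 S4=49 blocked=[]
Op 6: conn=60 S1=28 S2=28 S3=9 S4=54 blocked=[]
Op 7: conn=51 S1=28 S2=28 S3=0 S4=54 blocked=[3]
Op 8: conn=42 S1=19 S2=28 S3=0 S4=54 blocked=[3]
Op 9: conn=42 S1=19 S2=28 S3=0 S4=61 blocked=[3]
Op 10: conn=30 S1=19 S2=28 S3=0 S4=49 blocked=[3]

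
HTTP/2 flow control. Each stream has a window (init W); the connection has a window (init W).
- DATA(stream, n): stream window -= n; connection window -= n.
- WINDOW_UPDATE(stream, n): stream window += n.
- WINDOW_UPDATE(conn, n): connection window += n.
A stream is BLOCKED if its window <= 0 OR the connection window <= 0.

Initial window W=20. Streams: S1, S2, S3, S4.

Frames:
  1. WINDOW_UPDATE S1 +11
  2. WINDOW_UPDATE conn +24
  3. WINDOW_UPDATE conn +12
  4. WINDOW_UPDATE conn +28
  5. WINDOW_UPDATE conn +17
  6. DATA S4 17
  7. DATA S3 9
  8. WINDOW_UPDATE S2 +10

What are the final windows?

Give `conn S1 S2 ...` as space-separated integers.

Answer: 75 31 30 11 3

Derivation:
Op 1: conn=20 S1=31 S2=20 S3=20 S4=20 blocked=[]
Op 2: conn=44 S1=31 S2=20 S3=20 S4=20 blocked=[]
Op 3: conn=56 S1=31 S2=20 S3=20 S4=20 blocked=[]
Op 4: conn=84 S1=31 S2=20 S3=20 S4=20 blocked=[]
Op 5: conn=101 S1=31 S2=20 S3=20 S4=20 blocked=[]
Op 6: conn=84 S1=31 S2=20 S3=20 S4=3 blocked=[]
Op 7: conn=75 S1=31 S2=20 S3=11 S4=3 blocked=[]
Op 8: conn=75 S1=31 S2=30 S3=11 S4=3 blocked=[]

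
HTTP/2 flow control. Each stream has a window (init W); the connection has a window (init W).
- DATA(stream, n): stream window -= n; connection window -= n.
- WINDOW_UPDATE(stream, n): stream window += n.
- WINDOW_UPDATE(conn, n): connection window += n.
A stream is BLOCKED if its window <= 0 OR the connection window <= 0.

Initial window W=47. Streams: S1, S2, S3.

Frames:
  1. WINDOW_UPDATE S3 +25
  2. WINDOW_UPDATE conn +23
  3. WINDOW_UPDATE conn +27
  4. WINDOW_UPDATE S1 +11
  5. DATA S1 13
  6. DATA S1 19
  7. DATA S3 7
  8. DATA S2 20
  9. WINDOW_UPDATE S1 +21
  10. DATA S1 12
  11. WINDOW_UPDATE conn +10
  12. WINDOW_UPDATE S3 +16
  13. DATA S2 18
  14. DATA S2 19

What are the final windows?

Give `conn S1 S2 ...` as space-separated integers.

Op 1: conn=47 S1=47 S2=47 S3=72 blocked=[]
Op 2: conn=70 S1=47 S2=47 S3=72 blocked=[]
Op 3: conn=97 S1=47 S2=47 S3=72 blocked=[]
Op 4: conn=97 S1=58 S2=47 S3=72 blocked=[]
Op 5: conn=84 S1=45 S2=47 S3=72 blocked=[]
Op 6: conn=65 S1=26 S2=47 S3=72 blocked=[]
Op 7: conn=58 S1=26 S2=47 S3=65 blocked=[]
Op 8: conn=38 S1=26 S2=27 S3=65 blocked=[]
Op 9: conn=38 S1=47 S2=27 S3=65 blocked=[]
Op 10: conn=26 S1=35 S2=27 S3=65 blocked=[]
Op 11: conn=36 S1=35 S2=27 S3=65 blocked=[]
Op 12: conn=36 S1=35 S2=27 S3=81 blocked=[]
Op 13: conn=18 S1=35 S2=9 S3=81 blocked=[]
Op 14: conn=-1 S1=35 S2=-10 S3=81 blocked=[1, 2, 3]

Answer: -1 35 -10 81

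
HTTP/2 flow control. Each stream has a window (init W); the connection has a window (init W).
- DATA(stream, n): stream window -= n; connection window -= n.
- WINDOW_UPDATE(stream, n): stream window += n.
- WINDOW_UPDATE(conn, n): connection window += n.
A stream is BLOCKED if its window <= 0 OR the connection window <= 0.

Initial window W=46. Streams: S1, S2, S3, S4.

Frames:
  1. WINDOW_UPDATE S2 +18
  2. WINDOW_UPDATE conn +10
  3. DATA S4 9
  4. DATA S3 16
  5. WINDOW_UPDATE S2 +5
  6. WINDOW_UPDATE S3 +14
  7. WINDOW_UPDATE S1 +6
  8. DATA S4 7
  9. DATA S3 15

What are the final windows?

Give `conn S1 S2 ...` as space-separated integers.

Answer: 9 52 69 29 30

Derivation:
Op 1: conn=46 S1=46 S2=64 S3=46 S4=46 blocked=[]
Op 2: conn=56 S1=46 S2=64 S3=46 S4=46 blocked=[]
Op 3: conn=47 S1=46 S2=64 S3=46 S4=37 blocked=[]
Op 4: conn=31 S1=46 S2=64 S3=30 S4=37 blocked=[]
Op 5: conn=31 S1=46 S2=69 S3=30 S4=37 blocked=[]
Op 6: conn=31 S1=46 S2=69 S3=44 S4=37 blocked=[]
Op 7: conn=31 S1=52 S2=69 S3=44 S4=37 blocked=[]
Op 8: conn=24 S1=52 S2=69 S3=44 S4=30 blocked=[]
Op 9: conn=9 S1=52 S2=69 S3=29 S4=30 blocked=[]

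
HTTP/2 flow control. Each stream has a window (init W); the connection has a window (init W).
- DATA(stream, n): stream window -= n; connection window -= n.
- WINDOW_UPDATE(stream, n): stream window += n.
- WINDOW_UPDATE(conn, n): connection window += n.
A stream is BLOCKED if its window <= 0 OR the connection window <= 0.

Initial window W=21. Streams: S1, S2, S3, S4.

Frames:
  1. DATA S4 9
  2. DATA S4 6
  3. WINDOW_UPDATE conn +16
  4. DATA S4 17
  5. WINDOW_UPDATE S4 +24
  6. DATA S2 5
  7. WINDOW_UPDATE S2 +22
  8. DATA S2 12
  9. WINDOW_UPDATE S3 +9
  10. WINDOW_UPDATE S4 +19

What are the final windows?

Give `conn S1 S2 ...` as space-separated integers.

Op 1: conn=12 S1=21 S2=21 S3=21 S4=12 blocked=[]
Op 2: conn=6 S1=21 S2=21 S3=21 S4=6 blocked=[]
Op 3: conn=22 S1=21 S2=21 S3=21 S4=6 blocked=[]
Op 4: conn=5 S1=21 S2=21 S3=21 S4=-11 blocked=[4]
Op 5: conn=5 S1=21 S2=21 S3=21 S4=13 blocked=[]
Op 6: conn=0 S1=21 S2=16 S3=21 S4=13 blocked=[1, 2, 3, 4]
Op 7: conn=0 S1=21 S2=38 S3=21 S4=13 blocked=[1, 2, 3, 4]
Op 8: conn=-12 S1=21 S2=26 S3=21 S4=13 blocked=[1, 2, 3, 4]
Op 9: conn=-12 S1=21 S2=26 S3=30 S4=13 blocked=[1, 2, 3, 4]
Op 10: conn=-12 S1=21 S2=26 S3=30 S4=32 blocked=[1, 2, 3, 4]

Answer: -12 21 26 30 32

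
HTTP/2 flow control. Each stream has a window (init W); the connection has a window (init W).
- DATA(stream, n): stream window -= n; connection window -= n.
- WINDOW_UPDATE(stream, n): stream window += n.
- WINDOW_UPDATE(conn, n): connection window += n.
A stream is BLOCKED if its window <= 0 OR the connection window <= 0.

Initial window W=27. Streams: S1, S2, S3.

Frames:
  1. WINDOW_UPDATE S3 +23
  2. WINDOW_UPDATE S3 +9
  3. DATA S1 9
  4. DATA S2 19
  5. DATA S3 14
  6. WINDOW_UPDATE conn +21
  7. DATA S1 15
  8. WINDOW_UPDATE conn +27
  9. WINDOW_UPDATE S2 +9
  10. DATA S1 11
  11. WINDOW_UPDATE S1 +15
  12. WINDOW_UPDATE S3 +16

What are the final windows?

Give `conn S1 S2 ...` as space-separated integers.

Answer: 7 7 17 61

Derivation:
Op 1: conn=27 S1=27 S2=27 S3=50 blocked=[]
Op 2: conn=27 S1=27 S2=27 S3=59 blocked=[]
Op 3: conn=18 S1=18 S2=27 S3=59 blocked=[]
Op 4: conn=-1 S1=18 S2=8 S3=59 blocked=[1, 2, 3]
Op 5: conn=-15 S1=18 S2=8 S3=45 blocked=[1, 2, 3]
Op 6: conn=6 S1=18 S2=8 S3=45 blocked=[]
Op 7: conn=-9 S1=3 S2=8 S3=45 blocked=[1, 2, 3]
Op 8: conn=18 S1=3 S2=8 S3=45 blocked=[]
Op 9: conn=18 S1=3 S2=17 S3=45 blocked=[]
Op 10: conn=7 S1=-8 S2=17 S3=45 blocked=[1]
Op 11: conn=7 S1=7 S2=17 S3=45 blocked=[]
Op 12: conn=7 S1=7 S2=17 S3=61 blocked=[]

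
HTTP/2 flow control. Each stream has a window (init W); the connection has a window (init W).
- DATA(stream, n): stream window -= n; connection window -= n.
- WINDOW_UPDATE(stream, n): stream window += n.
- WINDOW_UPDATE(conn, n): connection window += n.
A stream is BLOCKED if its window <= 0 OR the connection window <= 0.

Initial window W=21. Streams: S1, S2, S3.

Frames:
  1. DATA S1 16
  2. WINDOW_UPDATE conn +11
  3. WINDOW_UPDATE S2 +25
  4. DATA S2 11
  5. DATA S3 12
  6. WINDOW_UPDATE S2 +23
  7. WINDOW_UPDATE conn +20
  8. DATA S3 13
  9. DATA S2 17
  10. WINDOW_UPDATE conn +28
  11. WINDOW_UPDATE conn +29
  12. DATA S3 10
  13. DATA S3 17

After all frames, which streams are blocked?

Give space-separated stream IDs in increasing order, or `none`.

Op 1: conn=5 S1=5 S2=21 S3=21 blocked=[]
Op 2: conn=16 S1=5 S2=21 S3=21 blocked=[]
Op 3: conn=16 S1=5 S2=46 S3=21 blocked=[]
Op 4: conn=5 S1=5 S2=35 S3=21 blocked=[]
Op 5: conn=-7 S1=5 S2=35 S3=9 blocked=[1, 2, 3]
Op 6: conn=-7 S1=5 S2=58 S3=9 blocked=[1, 2, 3]
Op 7: conn=13 S1=5 S2=58 S3=9 blocked=[]
Op 8: conn=0 S1=5 S2=58 S3=-4 blocked=[1, 2, 3]
Op 9: conn=-17 S1=5 S2=41 S3=-4 blocked=[1, 2, 3]
Op 10: conn=11 S1=5 S2=41 S3=-4 blocked=[3]
Op 11: conn=40 S1=5 S2=41 S3=-4 blocked=[3]
Op 12: conn=30 S1=5 S2=41 S3=-14 blocked=[3]
Op 13: conn=13 S1=5 S2=41 S3=-31 blocked=[3]

Answer: S3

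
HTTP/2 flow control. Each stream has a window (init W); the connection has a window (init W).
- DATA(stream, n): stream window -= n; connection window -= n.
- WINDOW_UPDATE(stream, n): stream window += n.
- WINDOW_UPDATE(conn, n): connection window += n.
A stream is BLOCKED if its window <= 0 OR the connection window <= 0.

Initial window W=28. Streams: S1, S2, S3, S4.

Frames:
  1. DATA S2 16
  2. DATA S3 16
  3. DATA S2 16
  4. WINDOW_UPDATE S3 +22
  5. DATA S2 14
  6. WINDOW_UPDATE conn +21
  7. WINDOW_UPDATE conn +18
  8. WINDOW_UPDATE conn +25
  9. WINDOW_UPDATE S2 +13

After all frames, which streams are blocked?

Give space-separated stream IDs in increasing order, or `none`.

Answer: S2

Derivation:
Op 1: conn=12 S1=28 S2=12 S3=28 S4=28 blocked=[]
Op 2: conn=-4 S1=28 S2=12 S3=12 S4=28 blocked=[1, 2, 3, 4]
Op 3: conn=-20 S1=28 S2=-4 S3=12 S4=28 blocked=[1, 2, 3, 4]
Op 4: conn=-20 S1=28 S2=-4 S3=34 S4=28 blocked=[1, 2, 3, 4]
Op 5: conn=-34 S1=28 S2=-18 S3=34 S4=28 blocked=[1, 2, 3, 4]
Op 6: conn=-13 S1=28 S2=-18 S3=34 S4=28 blocked=[1, 2, 3, 4]
Op 7: conn=5 S1=28 S2=-18 S3=34 S4=28 blocked=[2]
Op 8: conn=30 S1=28 S2=-18 S3=34 S4=28 blocked=[2]
Op 9: conn=30 S1=28 S2=-5 S3=34 S4=28 blocked=[2]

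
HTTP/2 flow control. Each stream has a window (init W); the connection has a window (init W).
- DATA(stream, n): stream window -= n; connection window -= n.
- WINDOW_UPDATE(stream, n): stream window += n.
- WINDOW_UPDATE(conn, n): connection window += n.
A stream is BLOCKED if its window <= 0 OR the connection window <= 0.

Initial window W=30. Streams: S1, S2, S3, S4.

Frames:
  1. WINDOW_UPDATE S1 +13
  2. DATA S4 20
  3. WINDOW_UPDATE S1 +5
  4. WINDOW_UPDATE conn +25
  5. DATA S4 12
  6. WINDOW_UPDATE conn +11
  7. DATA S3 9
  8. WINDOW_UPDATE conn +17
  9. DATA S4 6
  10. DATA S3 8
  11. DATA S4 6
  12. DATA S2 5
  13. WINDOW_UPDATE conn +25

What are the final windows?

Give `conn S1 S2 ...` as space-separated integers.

Op 1: conn=30 S1=43 S2=30 S3=30 S4=30 blocked=[]
Op 2: conn=10 S1=43 S2=30 S3=30 S4=10 blocked=[]
Op 3: conn=10 S1=48 S2=30 S3=30 S4=10 blocked=[]
Op 4: conn=35 S1=48 S2=30 S3=30 S4=10 blocked=[]
Op 5: conn=23 S1=48 S2=30 S3=30 S4=-2 blocked=[4]
Op 6: conn=34 S1=48 S2=30 S3=30 S4=-2 blocked=[4]
Op 7: conn=25 S1=48 S2=30 S3=21 S4=-2 blocked=[4]
Op 8: conn=42 S1=48 S2=30 S3=21 S4=-2 blocked=[4]
Op 9: conn=36 S1=48 S2=30 S3=21 S4=-8 blocked=[4]
Op 10: conn=28 S1=48 S2=30 S3=13 S4=-8 blocked=[4]
Op 11: conn=22 S1=48 S2=30 S3=13 S4=-14 blocked=[4]
Op 12: conn=17 S1=48 S2=25 S3=13 S4=-14 blocked=[4]
Op 13: conn=42 S1=48 S2=25 S3=13 S4=-14 blocked=[4]

Answer: 42 48 25 13 -14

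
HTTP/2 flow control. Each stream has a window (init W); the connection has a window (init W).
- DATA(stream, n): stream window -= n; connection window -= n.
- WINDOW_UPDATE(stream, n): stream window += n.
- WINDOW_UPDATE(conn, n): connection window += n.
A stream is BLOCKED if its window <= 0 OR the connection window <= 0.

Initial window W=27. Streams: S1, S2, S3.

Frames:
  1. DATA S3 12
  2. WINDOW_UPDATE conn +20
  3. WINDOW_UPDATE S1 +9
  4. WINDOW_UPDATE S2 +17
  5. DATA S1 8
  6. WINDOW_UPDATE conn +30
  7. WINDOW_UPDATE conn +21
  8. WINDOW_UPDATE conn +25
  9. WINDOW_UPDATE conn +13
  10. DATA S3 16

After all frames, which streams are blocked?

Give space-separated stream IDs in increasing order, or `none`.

Op 1: conn=15 S1=27 S2=27 S3=15 blocked=[]
Op 2: conn=35 S1=27 S2=27 S3=15 blocked=[]
Op 3: conn=35 S1=36 S2=27 S3=15 blocked=[]
Op 4: conn=35 S1=36 S2=44 S3=15 blocked=[]
Op 5: conn=27 S1=28 S2=44 S3=15 blocked=[]
Op 6: conn=57 S1=28 S2=44 S3=15 blocked=[]
Op 7: conn=78 S1=28 S2=44 S3=15 blocked=[]
Op 8: conn=103 S1=28 S2=44 S3=15 blocked=[]
Op 9: conn=116 S1=28 S2=44 S3=15 blocked=[]
Op 10: conn=100 S1=28 S2=44 S3=-1 blocked=[3]

Answer: S3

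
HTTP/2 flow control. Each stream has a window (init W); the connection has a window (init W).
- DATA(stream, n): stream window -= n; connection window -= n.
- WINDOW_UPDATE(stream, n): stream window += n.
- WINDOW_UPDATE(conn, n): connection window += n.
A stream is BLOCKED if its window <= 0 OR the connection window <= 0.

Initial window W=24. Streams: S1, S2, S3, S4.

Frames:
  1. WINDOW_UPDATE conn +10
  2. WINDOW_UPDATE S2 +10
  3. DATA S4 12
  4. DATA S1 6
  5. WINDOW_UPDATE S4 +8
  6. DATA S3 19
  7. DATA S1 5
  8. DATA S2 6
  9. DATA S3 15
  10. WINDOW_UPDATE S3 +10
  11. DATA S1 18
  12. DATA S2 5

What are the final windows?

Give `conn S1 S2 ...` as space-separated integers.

Op 1: conn=34 S1=24 S2=24 S3=24 S4=24 blocked=[]
Op 2: conn=34 S1=24 S2=34 S3=24 S4=24 blocked=[]
Op 3: conn=22 S1=24 S2=34 S3=24 S4=12 blocked=[]
Op 4: conn=16 S1=18 S2=34 S3=24 S4=12 blocked=[]
Op 5: conn=16 S1=18 S2=34 S3=24 S4=20 blocked=[]
Op 6: conn=-3 S1=18 S2=34 S3=5 S4=20 blocked=[1, 2, 3, 4]
Op 7: conn=-8 S1=13 S2=34 S3=5 S4=20 blocked=[1, 2, 3, 4]
Op 8: conn=-14 S1=13 S2=28 S3=5 S4=20 blocked=[1, 2, 3, 4]
Op 9: conn=-29 S1=13 S2=28 S3=-10 S4=20 blocked=[1, 2, 3, 4]
Op 10: conn=-29 S1=13 S2=28 S3=0 S4=20 blocked=[1, 2, 3, 4]
Op 11: conn=-47 S1=-5 S2=28 S3=0 S4=20 blocked=[1, 2, 3, 4]
Op 12: conn=-52 S1=-5 S2=23 S3=0 S4=20 blocked=[1, 2, 3, 4]

Answer: -52 -5 23 0 20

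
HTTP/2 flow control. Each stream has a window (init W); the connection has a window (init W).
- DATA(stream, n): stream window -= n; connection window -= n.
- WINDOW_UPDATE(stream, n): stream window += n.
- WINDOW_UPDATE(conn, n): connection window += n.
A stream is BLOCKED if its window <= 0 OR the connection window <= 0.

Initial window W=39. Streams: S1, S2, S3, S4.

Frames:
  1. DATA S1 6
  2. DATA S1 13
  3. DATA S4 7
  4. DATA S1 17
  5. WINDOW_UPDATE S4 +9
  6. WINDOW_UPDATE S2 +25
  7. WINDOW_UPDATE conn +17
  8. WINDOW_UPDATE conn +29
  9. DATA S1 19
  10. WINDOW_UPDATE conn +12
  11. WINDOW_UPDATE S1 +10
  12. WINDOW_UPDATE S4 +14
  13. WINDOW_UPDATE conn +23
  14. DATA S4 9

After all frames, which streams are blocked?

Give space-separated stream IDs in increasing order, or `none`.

Op 1: conn=33 S1=33 S2=39 S3=39 S4=39 blocked=[]
Op 2: conn=20 S1=20 S2=39 S3=39 S4=39 blocked=[]
Op 3: conn=13 S1=20 S2=39 S3=39 S4=32 blocked=[]
Op 4: conn=-4 S1=3 S2=39 S3=39 S4=32 blocked=[1, 2, 3, 4]
Op 5: conn=-4 S1=3 S2=39 S3=39 S4=41 blocked=[1, 2, 3, 4]
Op 6: conn=-4 S1=3 S2=64 S3=39 S4=41 blocked=[1, 2, 3, 4]
Op 7: conn=13 S1=3 S2=64 S3=39 S4=41 blocked=[]
Op 8: conn=42 S1=3 S2=64 S3=39 S4=41 blocked=[]
Op 9: conn=23 S1=-16 S2=64 S3=39 S4=41 blocked=[1]
Op 10: conn=35 S1=-16 S2=64 S3=39 S4=41 blocked=[1]
Op 11: conn=35 S1=-6 S2=64 S3=39 S4=41 blocked=[1]
Op 12: conn=35 S1=-6 S2=64 S3=39 S4=55 blocked=[1]
Op 13: conn=58 S1=-6 S2=64 S3=39 S4=55 blocked=[1]
Op 14: conn=49 S1=-6 S2=64 S3=39 S4=46 blocked=[1]

Answer: S1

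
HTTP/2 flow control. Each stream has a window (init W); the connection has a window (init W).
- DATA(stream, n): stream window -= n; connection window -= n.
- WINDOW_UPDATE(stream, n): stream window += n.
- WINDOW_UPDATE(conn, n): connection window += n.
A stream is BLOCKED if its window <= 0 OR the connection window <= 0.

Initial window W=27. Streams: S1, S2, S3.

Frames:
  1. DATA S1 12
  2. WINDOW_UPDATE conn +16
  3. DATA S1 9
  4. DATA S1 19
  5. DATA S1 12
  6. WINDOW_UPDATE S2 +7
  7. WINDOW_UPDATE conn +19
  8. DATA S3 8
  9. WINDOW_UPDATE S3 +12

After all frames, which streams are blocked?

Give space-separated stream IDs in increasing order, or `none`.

Op 1: conn=15 S1=15 S2=27 S3=27 blocked=[]
Op 2: conn=31 S1=15 S2=27 S3=27 blocked=[]
Op 3: conn=22 S1=6 S2=27 S3=27 blocked=[]
Op 4: conn=3 S1=-13 S2=27 S3=27 blocked=[1]
Op 5: conn=-9 S1=-25 S2=27 S3=27 blocked=[1, 2, 3]
Op 6: conn=-9 S1=-25 S2=34 S3=27 blocked=[1, 2, 3]
Op 7: conn=10 S1=-25 S2=34 S3=27 blocked=[1]
Op 8: conn=2 S1=-25 S2=34 S3=19 blocked=[1]
Op 9: conn=2 S1=-25 S2=34 S3=31 blocked=[1]

Answer: S1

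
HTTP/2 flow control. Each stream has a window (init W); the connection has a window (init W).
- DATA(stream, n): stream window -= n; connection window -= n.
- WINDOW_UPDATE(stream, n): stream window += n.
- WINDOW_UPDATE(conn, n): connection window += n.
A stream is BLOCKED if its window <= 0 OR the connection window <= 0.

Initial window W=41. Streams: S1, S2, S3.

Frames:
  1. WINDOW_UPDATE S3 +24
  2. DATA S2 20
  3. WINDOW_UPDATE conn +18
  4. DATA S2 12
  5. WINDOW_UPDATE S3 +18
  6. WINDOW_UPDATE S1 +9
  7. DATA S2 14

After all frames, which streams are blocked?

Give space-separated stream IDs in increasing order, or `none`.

Answer: S2

Derivation:
Op 1: conn=41 S1=41 S2=41 S3=65 blocked=[]
Op 2: conn=21 S1=41 S2=21 S3=65 blocked=[]
Op 3: conn=39 S1=41 S2=21 S3=65 blocked=[]
Op 4: conn=27 S1=41 S2=9 S3=65 blocked=[]
Op 5: conn=27 S1=41 S2=9 S3=83 blocked=[]
Op 6: conn=27 S1=50 S2=9 S3=83 blocked=[]
Op 7: conn=13 S1=50 S2=-5 S3=83 blocked=[2]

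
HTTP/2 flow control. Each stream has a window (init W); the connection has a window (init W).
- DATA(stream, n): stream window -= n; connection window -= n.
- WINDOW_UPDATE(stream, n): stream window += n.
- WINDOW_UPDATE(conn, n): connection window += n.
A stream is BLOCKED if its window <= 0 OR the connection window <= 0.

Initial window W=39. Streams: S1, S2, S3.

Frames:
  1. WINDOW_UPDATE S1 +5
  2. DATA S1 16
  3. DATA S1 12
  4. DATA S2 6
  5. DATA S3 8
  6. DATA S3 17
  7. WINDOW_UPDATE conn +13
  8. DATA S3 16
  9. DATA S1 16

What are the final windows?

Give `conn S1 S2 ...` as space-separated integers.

Answer: -39 0 33 -2

Derivation:
Op 1: conn=39 S1=44 S2=39 S3=39 blocked=[]
Op 2: conn=23 S1=28 S2=39 S3=39 blocked=[]
Op 3: conn=11 S1=16 S2=39 S3=39 blocked=[]
Op 4: conn=5 S1=16 S2=33 S3=39 blocked=[]
Op 5: conn=-3 S1=16 S2=33 S3=31 blocked=[1, 2, 3]
Op 6: conn=-20 S1=16 S2=33 S3=14 blocked=[1, 2, 3]
Op 7: conn=-7 S1=16 S2=33 S3=14 blocked=[1, 2, 3]
Op 8: conn=-23 S1=16 S2=33 S3=-2 blocked=[1, 2, 3]
Op 9: conn=-39 S1=0 S2=33 S3=-2 blocked=[1, 2, 3]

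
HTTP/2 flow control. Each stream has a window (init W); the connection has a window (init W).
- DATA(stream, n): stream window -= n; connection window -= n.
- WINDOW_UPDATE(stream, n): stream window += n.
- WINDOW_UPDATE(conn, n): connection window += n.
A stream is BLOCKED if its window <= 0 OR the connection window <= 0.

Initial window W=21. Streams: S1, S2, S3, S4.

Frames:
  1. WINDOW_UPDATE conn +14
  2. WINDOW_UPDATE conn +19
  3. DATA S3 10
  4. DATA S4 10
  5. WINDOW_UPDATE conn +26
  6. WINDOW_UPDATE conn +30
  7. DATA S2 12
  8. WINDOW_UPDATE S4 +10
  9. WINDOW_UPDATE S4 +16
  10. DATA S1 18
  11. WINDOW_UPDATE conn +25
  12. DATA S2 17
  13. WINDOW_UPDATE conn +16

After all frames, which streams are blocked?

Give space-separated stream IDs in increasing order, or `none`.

Op 1: conn=35 S1=21 S2=21 S3=21 S4=21 blocked=[]
Op 2: conn=54 S1=21 S2=21 S3=21 S4=21 blocked=[]
Op 3: conn=44 S1=21 S2=21 S3=11 S4=21 blocked=[]
Op 4: conn=34 S1=21 S2=21 S3=11 S4=11 blocked=[]
Op 5: conn=60 S1=21 S2=21 S3=11 S4=11 blocked=[]
Op 6: conn=90 S1=21 S2=21 S3=11 S4=11 blocked=[]
Op 7: conn=78 S1=21 S2=9 S3=11 S4=11 blocked=[]
Op 8: conn=78 S1=21 S2=9 S3=11 S4=21 blocked=[]
Op 9: conn=78 S1=21 S2=9 S3=11 S4=37 blocked=[]
Op 10: conn=60 S1=3 S2=9 S3=11 S4=37 blocked=[]
Op 11: conn=85 S1=3 S2=9 S3=11 S4=37 blocked=[]
Op 12: conn=68 S1=3 S2=-8 S3=11 S4=37 blocked=[2]
Op 13: conn=84 S1=3 S2=-8 S3=11 S4=37 blocked=[2]

Answer: S2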